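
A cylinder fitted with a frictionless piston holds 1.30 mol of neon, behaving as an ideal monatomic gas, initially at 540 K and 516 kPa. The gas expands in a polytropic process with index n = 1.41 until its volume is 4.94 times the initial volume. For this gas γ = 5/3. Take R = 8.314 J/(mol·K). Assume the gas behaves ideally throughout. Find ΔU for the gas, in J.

-4210 J

V₁ = nRT₁/P₁ = 1.30×8.314×540/516 = 11.3 L.
Polytropic n=1.41: T₂ = T₁(V₁/V₂)^(n−1) = 540×(0.202)^0.41 = 281 K; P₂ = P₁(V₁/V₂)^n = 54.3 kPa.
For an ideal gas ΔU = nCvΔT with Cv = (3/2)R = 12.5 J/(mol·K).
ΔU = 1.30×12.5×(281−540) = -4210 J.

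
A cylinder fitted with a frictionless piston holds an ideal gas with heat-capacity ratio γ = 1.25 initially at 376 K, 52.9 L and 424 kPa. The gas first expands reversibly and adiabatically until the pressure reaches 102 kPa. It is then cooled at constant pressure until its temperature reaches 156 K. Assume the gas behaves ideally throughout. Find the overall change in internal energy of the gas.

-52500 J

n = P₁V₁/(RT₁) = 424×52.9/(8.314×376) = 7.18 mol.
Step 1 — Adiabatic: T₂/T₁ = (P₂/P₁)^((γ−1)/γ) ⇒ T₂ = 376×(0.241)^0.200 = 283 K; V₂ = 165 L.
ΔU = nCvΔT = 7.18×33.3×(283−376) = -22200 J.
Q = 0 for an adiabatic process, so W = −ΔU = 22200 J.
State after step 1: P = 102 kPa, V = 165 L, T = 283 K.
Step 2 — Isobaric: P stays 102 kPa; V/T = const ⇒ T₂ = 156 K, V₂ = 91.2 L.
W = PΔV = 102×(91.2−165) kPa·L = -7560 J.
ΔU = nCvΔT = 7.18×33.3×(156−283) = -30200 J.
Q = ΔU + W = nCpΔT = -37800 J.
Net over both steps: W = 14700 J, Q = -37800 J, ΔU = -52500 J.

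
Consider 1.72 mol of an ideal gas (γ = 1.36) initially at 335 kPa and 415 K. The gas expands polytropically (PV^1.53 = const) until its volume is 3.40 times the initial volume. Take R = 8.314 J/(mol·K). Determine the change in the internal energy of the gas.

V₁ = nRT₁/P₁ = 1.72×8.314×415/335 = 17.7 L.
Polytropic n=1.53: T₂ = T₁(V₁/V₂)^(n−1) = 415×(0.294)^0.53 = 217 K; P₂ = P₁(V₁/V₂)^n = 51.5 kPa.
For an ideal gas ΔU = nCvΔT with Cv = R/(γ−1) = 23.1 J/(mol·K).
ΔU = 1.72×23.1×(217−415) = -7870 J.

-7870 J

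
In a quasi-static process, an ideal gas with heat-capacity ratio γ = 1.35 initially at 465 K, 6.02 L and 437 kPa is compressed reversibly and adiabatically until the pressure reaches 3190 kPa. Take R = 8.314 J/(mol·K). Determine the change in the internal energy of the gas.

n = P₁V₁/(RT₁) = 437×6.02/(8.314×465) = 0.680 mol.
Adiabatic: T₂/T₁ = (P₂/P₁)^((γ−1)/γ) ⇒ T₂ = 465×(7.30)^0.259 = 779 K; V₂ = 1.38 L.
For an ideal gas ΔU = nCvΔT with Cv = R/(γ−1) = 23.8 J/(mol·K).
ΔU = 0.680×23.8×(779−465) = 5070 J.

5070 J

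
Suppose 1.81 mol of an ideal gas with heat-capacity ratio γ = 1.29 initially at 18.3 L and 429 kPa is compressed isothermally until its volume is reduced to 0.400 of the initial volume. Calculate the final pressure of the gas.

T₁ = P₁V₁/(nR) = 429×18.3/(1.81×8.314) = 522 K.
Isothermal: T stays 522 K; PV = const ⇒ V₂ = 7.32 L, P₂ = 1070 kPa.

1070 kPa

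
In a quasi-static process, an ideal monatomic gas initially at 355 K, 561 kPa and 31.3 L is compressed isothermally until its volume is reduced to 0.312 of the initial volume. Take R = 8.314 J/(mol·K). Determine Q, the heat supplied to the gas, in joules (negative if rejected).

-20500 J

n = P₁V₁/(RT₁) = 561×31.3/(8.314×355) = 5.95 mol.
Isothermal: T stays 355 K; PV = const ⇒ V₂ = 9.77 L, P₂ = 1800 kPa.
ΔU = 0 (ideal gas, T constant).
W = nRT ln(V₂/V₁) = 5.95×8.314×355×ln(0.312) = -20500 J.
Q = ΔU + W = -20500 J.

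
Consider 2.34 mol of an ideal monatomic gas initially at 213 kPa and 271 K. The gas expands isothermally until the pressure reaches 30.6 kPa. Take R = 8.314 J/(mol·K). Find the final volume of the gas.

V₁ = nRT₁/P₁ = 2.34×8.314×271/213 = 24.8 L.
Isothermal: T stays 271 K; PV = const ⇒ V₂ = 172 L, P₂ = 30.6 kPa.

172 L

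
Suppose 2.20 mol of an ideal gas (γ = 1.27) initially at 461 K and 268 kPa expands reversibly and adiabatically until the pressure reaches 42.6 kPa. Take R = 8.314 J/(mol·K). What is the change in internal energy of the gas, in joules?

-10100 J

V₁ = nRT₁/P₁ = 2.20×8.314×461/268 = 31.5 L.
Adiabatic: T₂/T₁ = (P₂/P₁)^((γ−1)/γ) ⇒ T₂ = 461×(0.159)^0.213 = 312 K; V₂ = 134 L.
For an ideal gas ΔU = nCvΔT with Cv = R/(γ−1) = 30.8 J/(mol·K).
ΔU = 2.20×30.8×(312−461) = -10100 J.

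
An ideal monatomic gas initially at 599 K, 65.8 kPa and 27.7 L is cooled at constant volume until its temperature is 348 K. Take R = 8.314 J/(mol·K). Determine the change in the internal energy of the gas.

-1150 J

n = P₁V₁/(RT₁) = 65.8×27.7/(8.314×599) = 0.366 mol.
Isochoric: V stays 27.7 L; P/T = const ⇒ T₂ = 348 K, P₂ = 38.2 kPa.
For an ideal gas ΔU = nCvΔT with Cv = (3/2)R = 12.5 J/(mol·K).
ΔU = 0.366×12.5×(348−599) = -1150 J.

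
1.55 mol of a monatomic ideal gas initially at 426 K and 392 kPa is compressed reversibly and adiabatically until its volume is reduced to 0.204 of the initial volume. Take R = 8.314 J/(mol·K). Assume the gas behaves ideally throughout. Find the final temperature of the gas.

V₁ = nRT₁/P₁ = 1.55×8.314×426/392 = 14.0 L.
Adiabatic: TV^(γ−1) = const ⇒ T₂ = 426×(4.90)^0.667 = 1230 K; PV^γ = const ⇒ P₂ = 5550 kPa.

1230 K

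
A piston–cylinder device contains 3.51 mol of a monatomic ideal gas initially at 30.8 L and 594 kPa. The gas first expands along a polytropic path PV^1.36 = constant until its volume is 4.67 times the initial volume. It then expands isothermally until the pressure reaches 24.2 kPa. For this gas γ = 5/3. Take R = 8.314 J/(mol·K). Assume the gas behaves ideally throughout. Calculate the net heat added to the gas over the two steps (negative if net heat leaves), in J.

T₁ = P₁V₁/(nR) = 594×30.8/(3.51×8.314) = 627 K.
Step 1 — Polytropic n=1.36: T₂ = T₁(V₁/V₂)^(n−1) = 627×(0.214)^0.36 = 360 K; P₂ = P₁(V₁/V₂)^n = 73.0 kPa.
W = (P₁V₁−P₂V₂)/(n−1) = (594×30.8−73.0×144)/0.36 = 21600 J.
ΔU = nCvΔT = 3.51×12.5×(360−627) = -11700 J.
Q = ΔU + W = 9950 J.
State after step 1: P = 73.0 kPa, V = 144 L, T = 360 K.
Step 2 — Isothermal: T stays 360 K; PV = const ⇒ V₂ = 434 L, P₂ = 24.2 kPa.
ΔU = 0 (ideal gas, T constant).
W = nRT ln(V₂/V₁) = 3.51×8.314×360×ln(3.02) = 11600 J.
Q = ΔU + W = 11600 J.
Net over both steps: W = 33200 J, Q = 21600 J, ΔU = -11700 J.

21600 J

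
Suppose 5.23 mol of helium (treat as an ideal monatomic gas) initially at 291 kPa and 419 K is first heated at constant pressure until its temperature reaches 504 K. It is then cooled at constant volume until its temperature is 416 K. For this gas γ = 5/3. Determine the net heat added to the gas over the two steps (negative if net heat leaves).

3500 J

V₁ = nRT₁/P₁ = 5.23×8.314×419/291 = 62.6 L.
Step 1 — Isobaric: P stays 291 kPa; V/T = const ⇒ T₂ = 504 K, V₂ = 75.3 L.
W = PΔV = 291×(75.3−62.6) kPa·L = 3700 J.
ΔU = nCvΔT = 5.23×12.5×(504−419) = 5540 J.
Q = ΔU + W = nCpΔT = 9240 J.
State after step 1: P = 291 kPa, V = 75.3 L, T = 504 K.
Step 2 — Isochoric: V stays 75.3 L; P/T = const ⇒ T₂ = 416 K, P₂ = 240 kPa.
W = 0 (no volume change).
ΔU = nCvΔT = 5.23×12.5×(416−504) = -5740 J.
Q = ΔU = -5740 J.
Net over both steps: W = 3700 J, Q = 3500 J, ΔU = -196 J.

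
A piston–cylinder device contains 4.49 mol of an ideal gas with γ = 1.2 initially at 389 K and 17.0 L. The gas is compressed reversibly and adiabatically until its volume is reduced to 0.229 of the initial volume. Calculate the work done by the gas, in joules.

P₁ = nRT₁/V₁ = 4.49×8.314×389/17.0 = 854 kPa.
Adiabatic: TV^(γ−1) = const ⇒ T₂ = 389×(4.37)^0.200 = 522 K; PV^γ = const ⇒ P₂ = 5010 kPa.
ΔU = nCvΔT = 4.49×41.6×(522−389) = 24900 J.
Q = 0 for an adiabatic process, so W = −ΔU = -24900 J.

-24900 J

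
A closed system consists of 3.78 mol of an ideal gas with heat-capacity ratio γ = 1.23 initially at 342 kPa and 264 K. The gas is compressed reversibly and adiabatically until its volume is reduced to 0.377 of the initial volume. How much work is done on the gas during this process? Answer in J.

V₁ = nRT₁/P₁ = 3.78×8.314×264/342 = 24.3 L.
Adiabatic: TV^(γ−1) = const ⇒ T₂ = 264×(2.65)^0.230 = 330 K; PV^γ = const ⇒ P₂ = 1140 kPa.
ΔU = nCvΔT = 3.78×36.1×(330−264) = 9070 J.
Q = 0 for an adiabatic process, so W = −ΔU = -9070 J.
Work done on the gas = −W_by = 9070 J.

9070 J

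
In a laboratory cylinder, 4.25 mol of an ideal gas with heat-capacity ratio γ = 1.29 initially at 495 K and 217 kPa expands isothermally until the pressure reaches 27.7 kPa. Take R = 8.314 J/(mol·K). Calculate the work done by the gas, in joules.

V₁ = nRT₁/P₁ = 4.25×8.314×495/217 = 80.6 L.
Isothermal: T stays 495 K; PV = const ⇒ V₂ = 631 L, P₂ = 27.7 kPa.
W = nRT ln(V₂/V₁) = 4.25×8.314×495×ln(7.83) = 36000 J.

36000 J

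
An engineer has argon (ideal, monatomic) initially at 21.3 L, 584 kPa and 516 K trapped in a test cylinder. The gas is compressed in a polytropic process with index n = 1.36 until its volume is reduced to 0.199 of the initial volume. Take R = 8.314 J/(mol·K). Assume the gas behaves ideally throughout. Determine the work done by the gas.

n = P₁V₁/(RT₁) = 584×21.3/(8.314×516) = 2.90 mol.
Polytropic n=1.36: T₂ = T₁(V₁/V₂)^(n−1) = 516×(5.03)^0.36 = 923 K; P₂ = P₁(V₁/V₂)^n = 5250 kPa.
W = (P₁V₁−P₂V₂)/(n−1) = (584×21.3−5250×4.24)/0.36 = -27200 J.

-27200 J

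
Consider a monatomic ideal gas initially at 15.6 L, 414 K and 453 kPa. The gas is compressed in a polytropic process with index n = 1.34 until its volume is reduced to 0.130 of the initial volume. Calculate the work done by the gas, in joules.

-20800 J

n = P₁V₁/(RT₁) = 453×15.6/(8.314×414) = 2.05 mol.
Polytropic n=1.34: T₂ = T₁(V₁/V₂)^(n−1) = 414×(7.69)^0.34 = 828 K; P₂ = P₁(V₁/V₂)^n = 6970 kPa.
W = (P₁V₁−P₂V₂)/(n−1) = (453×15.6−6970×2.03)/0.34 = -20800 J.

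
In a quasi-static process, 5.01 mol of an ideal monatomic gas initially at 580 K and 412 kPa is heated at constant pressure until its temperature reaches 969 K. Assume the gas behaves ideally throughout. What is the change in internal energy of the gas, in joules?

24300 J

V₁ = nRT₁/P₁ = 5.01×8.314×580/412 = 58.6 L.
Isobaric: P stays 412 kPa; V/T = const ⇒ T₂ = 969 K, V₂ = 98.0 L.
For an ideal gas ΔU = nCvΔT with Cv = (3/2)R = 12.5 J/(mol·K).
ΔU = 5.01×12.5×(969−580) = 24300 J.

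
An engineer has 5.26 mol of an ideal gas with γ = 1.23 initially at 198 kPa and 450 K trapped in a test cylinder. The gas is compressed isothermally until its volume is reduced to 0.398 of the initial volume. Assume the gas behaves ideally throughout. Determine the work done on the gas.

18100 J

V₁ = nRT₁/P₁ = 5.26×8.314×450/198 = 99.4 L.
Isothermal: T stays 450 K; PV = const ⇒ V₂ = 39.6 L, P₂ = 497 kPa.
W = nRT ln(V₂/V₁) = 5.26×8.314×450×ln(0.398) = -18100 J.
Work done on the gas = −W_by = 18100 J.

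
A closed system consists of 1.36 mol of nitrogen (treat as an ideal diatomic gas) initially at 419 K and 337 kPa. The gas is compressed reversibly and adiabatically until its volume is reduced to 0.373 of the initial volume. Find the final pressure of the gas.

1340 kPa

V₁ = nRT₁/P₁ = 1.36×8.314×419/337 = 14.1 L.
Adiabatic: TV^(γ−1) = const ⇒ T₂ = 419×(2.68)^0.400 = 622 K; PV^γ = const ⇒ P₂ = 1340 kPa.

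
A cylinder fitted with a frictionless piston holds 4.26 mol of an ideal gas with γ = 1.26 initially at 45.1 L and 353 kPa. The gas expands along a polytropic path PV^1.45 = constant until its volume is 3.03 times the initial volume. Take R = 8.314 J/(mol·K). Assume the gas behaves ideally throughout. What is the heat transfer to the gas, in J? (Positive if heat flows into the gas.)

T₁ = P₁V₁/(nR) = 353×45.1/(4.26×8.314) = 450 K.
Polytropic n=1.45: T₂ = T₁(V₁/V₂)^(n−1) = 450×(0.330)^0.45 = 273 K; P₂ = P₁(V₁/V₂)^n = 70.7 kPa.
W = (P₁V₁−P₂V₂)/(n−1) = (353×45.1−70.7×137)/0.45 = 13900 J.
ΔU = nCvΔT = 4.26×32.0×(273−450) = -24100 J.
Q = ΔU + W = -10200 J.

-10200 J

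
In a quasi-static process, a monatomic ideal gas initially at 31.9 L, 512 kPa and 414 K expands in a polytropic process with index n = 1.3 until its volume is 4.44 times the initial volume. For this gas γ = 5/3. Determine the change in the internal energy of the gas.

-8830 J

n = P₁V₁/(RT₁) = 512×31.9/(8.314×414) = 4.75 mol.
Polytropic n=1.3: T₂ = T₁(V₁/V₂)^(n−1) = 414×(0.225)^0.30 = 265 K; P₂ = P₁(V₁/V₂)^n = 73.7 kPa.
For an ideal gas ΔU = nCvΔT with Cv = (3/2)R = 12.5 J/(mol·K).
ΔU = 4.75×12.5×(265−414) = -8830 J.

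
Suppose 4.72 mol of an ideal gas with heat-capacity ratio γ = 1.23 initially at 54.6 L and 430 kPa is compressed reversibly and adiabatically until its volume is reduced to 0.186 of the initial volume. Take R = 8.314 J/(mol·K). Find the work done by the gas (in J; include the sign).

-48200 J

T₁ = P₁V₁/(nR) = 430×54.6/(4.72×8.314) = 598 K.
Adiabatic: TV^(γ−1) = const ⇒ T₂ = 598×(5.38)^0.230 = 881 K; PV^γ = const ⇒ P₂ = 3400 kPa.
ΔU = nCvΔT = 4.72×36.1×(881−598) = 48200 J.
Q = 0 for an adiabatic process, so W = −ΔU = -48200 J.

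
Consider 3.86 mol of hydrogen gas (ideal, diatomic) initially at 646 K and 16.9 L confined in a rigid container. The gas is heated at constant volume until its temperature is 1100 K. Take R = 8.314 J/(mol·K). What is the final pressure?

2090 kPa

P₁ = nRT₁/V₁ = 3.86×8.314×646/16.9 = 1230 kPa.
Isochoric: V stays 16.9 L; P/T = const ⇒ T₂ = 1100 K, P₂ = 2090 kPa.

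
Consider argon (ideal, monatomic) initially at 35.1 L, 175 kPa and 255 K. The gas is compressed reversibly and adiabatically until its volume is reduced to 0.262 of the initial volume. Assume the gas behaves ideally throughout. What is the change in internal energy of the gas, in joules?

n = P₁V₁/(RT₁) = 175×35.1/(8.314×255) = 2.90 mol.
Adiabatic: TV^(γ−1) = const ⇒ T₂ = 255×(3.82)^0.667 = 623 K; PV^γ = const ⇒ P₂ = 1630 kPa.
For an ideal gas ΔU = nCvΔT with Cv = (3/2)R = 12.5 J/(mol·K).
ΔU = 2.90×12.5×(623−255) = 13300 J.

13300 J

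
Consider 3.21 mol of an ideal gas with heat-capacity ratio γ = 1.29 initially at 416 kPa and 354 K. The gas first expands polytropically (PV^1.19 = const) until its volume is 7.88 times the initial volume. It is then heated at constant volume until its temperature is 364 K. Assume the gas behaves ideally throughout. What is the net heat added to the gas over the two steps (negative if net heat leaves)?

V₁ = nRT₁/P₁ = 3.21×8.314×354/416 = 22.7 L.
Step 1 — Polytropic n=1.19: T₂ = T₁(V₁/V₂)^(n−1) = 354×(0.127)^0.19 = 239 K; P₂ = P₁(V₁/V₂)^n = 35.7 kPa.
W = (P₁V₁−P₂V₂)/(n−1) = (416×22.7−35.7×179)/0.19 = 16100 J.
ΔU = nCvΔT = 3.21×28.7×(239−354) = -10600 J.
Q = ΔU + W = 5560 J.
State after step 1: P = 35.7 kPa, V = 179 L, T = 239 K.
Step 2 — Isochoric: V stays 179 L; P/T = const ⇒ T₂ = 364 K, P₂ = 54.3 kPa.
W = 0 (no volume change).
ΔU = nCvΔT = 3.21×28.7×(364−239) = 11500 J.
Q = ΔU = 11500 J.
Net over both steps: W = 16100 J, Q = 17100 J, ΔU = 920 J.

17100 J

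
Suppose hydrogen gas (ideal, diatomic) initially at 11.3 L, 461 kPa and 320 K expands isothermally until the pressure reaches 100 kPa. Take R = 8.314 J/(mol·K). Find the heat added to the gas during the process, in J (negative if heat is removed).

n = P₁V₁/(RT₁) = 461×11.3/(8.314×320) = 1.96 mol.
Isothermal: T stays 320 K; PV = const ⇒ V₂ = 52.1 L, P₂ = 100 kPa.
ΔU = 0 (ideal gas, T constant).
W = nRT ln(V₂/V₁) = 1.96×8.314×320×ln(4.61) = 7960 J.
Q = ΔU + W = 7960 J.

7960 J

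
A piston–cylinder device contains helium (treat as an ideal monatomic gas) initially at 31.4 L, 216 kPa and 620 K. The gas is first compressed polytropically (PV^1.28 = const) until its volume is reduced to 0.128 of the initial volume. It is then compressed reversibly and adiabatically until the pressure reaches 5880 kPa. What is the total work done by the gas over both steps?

-24400 J

n = P₁V₁/(RT₁) = 216×31.4/(8.314×620) = 1.32 mol.
Step 1 — Polytropic n=1.28: T₂ = T₁(V₁/V₂)^(n−1) = 620×(7.81)^0.28 = 1100 K; P₂ = P₁(V₁/V₂)^n = 3000 kPa.
W = (P₁V₁−P₂V₂)/(n−1) = (216×31.4−3000×4.02)/0.28 = -18900 J.
ΔU = nCvΔT = 1.32×12.5×(1100−620) = 7920 J.
Q = ΔU + W = -10900 J.
State after step 1: P = 3000 kPa, V = 4.02 L, T = 1100 K.
Step 2 — Adiabatic: T₂/T₁ = (P₂/P₁)^((γ−1)/γ) ⇒ T₂ = 1100×(1.96)^0.400 = 1440 K; V₂ = 2.68 L.
ΔU = nCvΔT = 1.32×12.5×(1440−1100) = 5590 J.
Q = 0 for an adiabatic process, so W = −ΔU = -5590 J.
Net over both steps: W = -24400 J, Q = -10900 J, ΔU = 13500 J.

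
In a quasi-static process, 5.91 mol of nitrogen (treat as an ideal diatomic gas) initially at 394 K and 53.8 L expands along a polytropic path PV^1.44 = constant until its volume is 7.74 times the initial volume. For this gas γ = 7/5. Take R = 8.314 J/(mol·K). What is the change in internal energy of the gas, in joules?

-28700 J

P₁ = nRT₁/V₁ = 5.91×8.314×394/53.8 = 360 kPa.
Polytropic n=1.44: T₂ = T₁(V₁/V₂)^(n−1) = 394×(0.129)^0.44 = 160 K; P₂ = P₁(V₁/V₂)^n = 18.9 kPa.
For an ideal gas ΔU = nCvΔT with Cv = (5/2)R = 20.8 J/(mol·K).
ΔU = 5.91×20.8×(160−394) = -28700 J.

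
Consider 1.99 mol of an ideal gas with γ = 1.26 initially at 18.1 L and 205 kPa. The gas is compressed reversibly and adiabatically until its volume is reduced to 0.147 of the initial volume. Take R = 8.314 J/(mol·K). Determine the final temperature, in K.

T₁ = P₁V₁/(nR) = 205×18.1/(1.99×8.314) = 224 K.
Adiabatic: TV^(γ−1) = const ⇒ T₂ = 224×(6.80)^0.260 = 369 K; PV^γ = const ⇒ P₂ = 2300 kPa.

369 K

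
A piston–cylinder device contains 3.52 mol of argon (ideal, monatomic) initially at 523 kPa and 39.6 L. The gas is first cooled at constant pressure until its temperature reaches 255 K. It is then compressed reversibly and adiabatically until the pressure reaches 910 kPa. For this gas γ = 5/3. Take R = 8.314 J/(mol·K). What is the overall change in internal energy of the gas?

-17100 J

T₁ = P₁V₁/(nR) = 523×39.6/(3.52×8.314) = 708 K.
Step 1 — Isobaric: P stays 523 kPa; V/T = const ⇒ T₂ = 255 K, V₂ = 14.3 L.
W = PΔV = 523×(14.3−39.6) kPa·L = -13200 J.
ΔU = nCvΔT = 3.52×12.5×(255−708) = -19900 J.
Q = ΔU + W = nCpΔT = -33100 J.
State after step 1: P = 523 kPa, V = 14.3 L, T = 255 K.
Step 2 — Adiabatic: T₂/T₁ = (P₂/P₁)^((γ−1)/γ) ⇒ T₂ = 255×(1.74)^0.400 = 318 K; V₂ = 10.2 L.
ΔU = nCvΔT = 3.52×12.5×(318−255) = 2780 J.
Q = 0 for an adiabatic process, so W = −ΔU = -2780 J.
Net over both steps: W = -16000 J, Q = -33100 J, ΔU = -17100 J.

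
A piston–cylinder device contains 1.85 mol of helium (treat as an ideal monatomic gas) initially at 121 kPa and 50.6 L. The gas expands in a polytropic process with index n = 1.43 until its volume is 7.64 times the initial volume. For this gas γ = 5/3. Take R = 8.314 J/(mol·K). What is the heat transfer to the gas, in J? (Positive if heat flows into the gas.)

T₁ = P₁V₁/(nR) = 121×50.6/(1.85×8.314) = 398 K.
Polytropic n=1.43: T₂ = T₁(V₁/V₂)^(n−1) = 398×(0.131)^0.43 = 166 K; P₂ = P₁(V₁/V₂)^n = 6.61 kPa.
W = (P₁V₁−P₂V₂)/(n−1) = (121×50.6−6.61×387)/0.43 = 8300 J.
ΔU = nCvΔT = 1.85×12.5×(166−398) = -5350 J.
Q = ΔU + W = 2950 J.

2950 J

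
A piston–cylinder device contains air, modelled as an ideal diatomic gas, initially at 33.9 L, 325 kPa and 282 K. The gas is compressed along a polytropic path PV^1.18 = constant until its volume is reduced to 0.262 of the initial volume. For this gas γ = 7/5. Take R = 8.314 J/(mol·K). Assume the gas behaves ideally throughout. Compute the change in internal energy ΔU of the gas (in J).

n = P₁V₁/(RT₁) = 325×33.9/(8.314×282) = 4.70 mol.
Polytropic n=1.18: T₂ = T₁(V₁/V₂)^(n−1) = 282×(3.82)^0.18 = 359 K; P₂ = P₁(V₁/V₂)^n = 1580 kPa.
For an ideal gas ΔU = nCvΔT with Cv = (5/2)R = 20.8 J/(mol·K).
ΔU = 4.70×20.8×(359−282) = 7510 J.

7510 J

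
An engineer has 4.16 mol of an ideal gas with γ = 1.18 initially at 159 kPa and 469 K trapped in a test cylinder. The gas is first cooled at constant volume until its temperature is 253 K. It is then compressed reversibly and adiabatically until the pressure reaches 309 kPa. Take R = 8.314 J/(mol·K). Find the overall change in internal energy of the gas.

V₁ = nRT₁/P₁ = 4.16×8.314×469/159 = 102 L.
Step 1 — Isochoric: V stays 102 L; P/T = const ⇒ T₂ = 253 K, P₂ = 85.8 kPa.
W = 0 (no volume change).
ΔU = nCvΔT = 4.16×46.2×(253−469) = -41500 J.
Q = ΔU = -41500 J.
State after step 1: P = 85.8 kPa, V = 102 L, T = 253 K.
Step 2 — Adiabatic: T₂/T₁ = (P₂/P₁)^((γ−1)/γ) ⇒ T₂ = 253×(3.60)^0.153 = 308 K; V₂ = 34.4 L.
ΔU = nCvΔT = 4.16×46.2×(308−253) = 10500 J.
Q = 0 for an adiabatic process, so W = −ΔU = -10500 J.
Net over both steps: W = -10500 J, Q = -41500 J, ΔU = -31000 J.

-31000 J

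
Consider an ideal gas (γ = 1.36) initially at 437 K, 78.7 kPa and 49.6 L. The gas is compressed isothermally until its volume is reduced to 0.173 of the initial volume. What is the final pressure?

Isothermal: T stays 437 K; PV = const ⇒ V₂ = 8.58 L, P₂ = 455 kPa.

455 kPa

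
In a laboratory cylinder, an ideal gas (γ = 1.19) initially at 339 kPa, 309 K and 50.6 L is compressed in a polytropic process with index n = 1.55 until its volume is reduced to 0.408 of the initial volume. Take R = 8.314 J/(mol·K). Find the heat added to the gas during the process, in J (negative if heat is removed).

37700 J

n = P₁V₁/(RT₁) = 339×50.6/(8.314×309) = 6.68 mol.
Polytropic n=1.55: T₂ = T₁(V₁/V₂)^(n−1) = 309×(2.45)^0.55 = 506 K; P₂ = P₁(V₁/V₂)^n = 1360 kPa.
W = (P₁V₁−P₂V₂)/(n−1) = (339×50.6−1360×20.6)/0.55 = -19900 J.
ΔU = nCvΔT = 6.68×43.8×(506−309) = 57500 J.
Q = ΔU + W = 37700 J.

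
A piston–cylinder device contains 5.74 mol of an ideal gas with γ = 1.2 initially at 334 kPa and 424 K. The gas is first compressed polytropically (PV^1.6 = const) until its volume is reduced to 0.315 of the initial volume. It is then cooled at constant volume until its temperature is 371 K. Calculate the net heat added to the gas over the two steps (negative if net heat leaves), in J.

-46400 J

V₁ = nRT₁/P₁ = 5.74×8.314×424/334 = 60.6 L.
Step 1 — Polytropic n=1.6: T₂ = T₁(V₁/V₂)^(n−1) = 424×(3.17)^0.60 = 848 K; P₂ = P₁(V₁/V₂)^n = 2120 kPa.
W = (P₁V₁−P₂V₂)/(n−1) = (334×60.6−2120×19.1)/0.60 = -33700 J.
ΔU = nCvΔT = 5.74×41.6×(848−424) = 101000 J.
Q = ΔU + W = 67400 J.
State after step 1: P = 2120 kPa, V = 19.1 L, T = 848 K.
Step 2 — Isochoric: V stays 19.1 L; P/T = const ⇒ T₂ = 371 K, P₂ = 928 kPa.
W = 0 (no volume change).
ΔU = nCvΔT = 5.74×41.6×(371−848) = -114000 J.
Q = ΔU = -114000 J.
Net over both steps: W = -33700 J, Q = -46400 J, ΔU = -12600 J.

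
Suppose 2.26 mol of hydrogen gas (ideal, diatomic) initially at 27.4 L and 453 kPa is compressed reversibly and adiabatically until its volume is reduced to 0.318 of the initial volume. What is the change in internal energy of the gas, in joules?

T₁ = P₁V₁/(nR) = 453×27.4/(2.26×8.314) = 661 K.
Adiabatic: TV^(γ−1) = const ⇒ T₂ = 661×(3.14)^0.400 = 1040 K; PV^γ = const ⇒ P₂ = 2250 kPa.
For an ideal gas ΔU = nCvΔT with Cv = (5/2)R = 20.8 J/(mol·K).
ΔU = 2.26×20.8×(1040−661) = 18000 J.

18000 J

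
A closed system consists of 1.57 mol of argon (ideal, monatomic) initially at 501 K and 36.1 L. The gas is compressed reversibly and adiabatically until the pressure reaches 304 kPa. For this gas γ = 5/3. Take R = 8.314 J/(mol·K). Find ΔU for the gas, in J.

P₁ = nRT₁/V₁ = 1.57×8.314×501/36.1 = 181 kPa.
Adiabatic: T₂/T₁ = (P₂/P₁)^((γ−1)/γ) ⇒ T₂ = 501×(1.68)^0.400 = 616 K; V₂ = 26.5 L.
For an ideal gas ΔU = nCvΔT with Cv = (3/2)R = 12.5 J/(mol·K).
ΔU = 1.57×12.5×(616−501) = 2260 J.

2260 J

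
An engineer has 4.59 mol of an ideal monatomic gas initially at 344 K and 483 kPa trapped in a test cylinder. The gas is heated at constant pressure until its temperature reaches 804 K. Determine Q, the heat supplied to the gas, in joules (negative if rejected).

V₁ = nRT₁/P₁ = 4.59×8.314×344/483 = 27.2 L.
Isobaric: P stays 483 kPa; V/T = const ⇒ T₂ = 804 K, V₂ = 63.5 L.
W = PΔV = 483×(63.5−27.2) kPa·L = 17600 J.
ΔU = nCvΔT = 4.59×12.5×(804−344) = 26300 J.
Q = ΔU + W = nCpΔT = 43900 J.

43900 J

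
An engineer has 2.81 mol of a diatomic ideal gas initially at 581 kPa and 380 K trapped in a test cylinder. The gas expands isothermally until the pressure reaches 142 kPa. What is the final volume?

62.5 L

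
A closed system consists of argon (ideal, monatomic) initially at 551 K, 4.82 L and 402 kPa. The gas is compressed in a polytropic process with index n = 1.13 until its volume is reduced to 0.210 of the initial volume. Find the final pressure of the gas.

Polytropic n=1.13: T₂ = T₁(V₁/V₂)^(n−1) = 551×(4.76)^0.13 = 675 K; P₂ = P₁(V₁/V₂)^n = 2340 kPa.

2340 kPa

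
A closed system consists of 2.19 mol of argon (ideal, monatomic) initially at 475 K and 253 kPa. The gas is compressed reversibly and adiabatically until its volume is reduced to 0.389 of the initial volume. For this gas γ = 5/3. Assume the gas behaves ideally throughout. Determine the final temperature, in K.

891 K

V₁ = nRT₁/P₁ = 2.19×8.314×475/253 = 34.2 L.
Adiabatic: TV^(γ−1) = const ⇒ T₂ = 475×(2.57)^0.667 = 891 K; PV^γ = const ⇒ P₂ = 1220 kPa.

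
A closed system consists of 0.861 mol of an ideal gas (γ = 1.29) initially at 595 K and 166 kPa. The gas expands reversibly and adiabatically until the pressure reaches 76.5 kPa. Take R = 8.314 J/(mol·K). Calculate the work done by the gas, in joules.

V₁ = nRT₁/P₁ = 0.861×8.314×595/166 = 25.7 L.
Adiabatic: T₂/T₁ = (P₂/P₁)^((γ−1)/γ) ⇒ T₂ = 595×(0.461)^0.225 = 500 K; V₂ = 46.8 L.
ΔU = nCvΔT = 0.861×28.7×(500−595) = -2350 J.
Q = 0 for an adiabatic process, so W = −ΔU = 2350 J.

2350 J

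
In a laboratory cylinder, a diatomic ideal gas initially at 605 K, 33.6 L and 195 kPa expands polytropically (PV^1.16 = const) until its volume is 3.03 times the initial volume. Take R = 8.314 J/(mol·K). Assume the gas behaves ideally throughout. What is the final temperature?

507 K

Polytropic n=1.16: T₂ = T₁(V₁/V₂)^(n−1) = 605×(0.330)^0.16 = 507 K; P₂ = P₁(V₁/V₂)^n = 53.9 kPa.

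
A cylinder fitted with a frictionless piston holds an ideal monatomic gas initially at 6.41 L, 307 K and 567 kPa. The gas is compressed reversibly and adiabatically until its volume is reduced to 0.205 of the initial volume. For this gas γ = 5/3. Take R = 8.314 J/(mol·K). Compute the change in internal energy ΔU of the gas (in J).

10200 J

n = P₁V₁/(RT₁) = 567×6.41/(8.314×307) = 1.42 mol.
Adiabatic: TV^(γ−1) = const ⇒ T₂ = 307×(4.88)^0.667 = 883 K; PV^γ = const ⇒ P₂ = 7960 kPa.
For an ideal gas ΔU = nCvΔT with Cv = (3/2)R = 12.5 J/(mol·K).
ΔU = 1.42×12.5×(883−307) = 10200 J.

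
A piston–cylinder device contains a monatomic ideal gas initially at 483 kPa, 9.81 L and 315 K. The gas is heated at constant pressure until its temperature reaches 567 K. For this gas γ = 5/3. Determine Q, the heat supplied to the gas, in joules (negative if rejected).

9480 J

n = P₁V₁/(RT₁) = 483×9.81/(8.314×315) = 1.81 mol.
Isobaric: P stays 483 kPa; V/T = const ⇒ T₂ = 567 K, V₂ = 17.7 L.
W = PΔV = 483×(17.7−9.81) kPa·L = 3790 J.
ΔU = nCvΔT = 1.81×12.5×(567−315) = 5690 J.
Q = ΔU + W = nCpΔT = 9480 J.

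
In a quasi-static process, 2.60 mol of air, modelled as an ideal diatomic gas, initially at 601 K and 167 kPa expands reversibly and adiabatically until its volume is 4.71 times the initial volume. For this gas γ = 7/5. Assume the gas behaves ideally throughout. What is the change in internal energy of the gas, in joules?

-15000 J

V₁ = nRT₁/P₁ = 2.60×8.314×601/167 = 77.8 L.
Adiabatic: TV^(γ−1) = const ⇒ T₂ = 601×(0.212)^0.400 = 323 K; PV^γ = const ⇒ P₂ = 19.1 kPa.
For an ideal gas ΔU = nCvΔT with Cv = (5/2)R = 20.8 J/(mol·K).
ΔU = 2.60×20.8×(323−601) = -15000 J.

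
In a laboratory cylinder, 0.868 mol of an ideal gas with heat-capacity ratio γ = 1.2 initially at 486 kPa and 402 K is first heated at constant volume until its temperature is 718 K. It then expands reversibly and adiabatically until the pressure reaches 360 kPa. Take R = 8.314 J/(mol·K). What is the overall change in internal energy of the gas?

7870 J

V₁ = nRT₁/P₁ = 0.868×8.314×402/486 = 5.97 L.
Step 1 — Isochoric: V stays 5.97 L; P/T = const ⇒ T₂ = 718 K, P₂ = 868 kPa.
W = 0 (no volume change).
ΔU = nCvΔT = 0.868×41.6×(718−402) = 11400 J.
Q = ΔU = 11400 J.
State after step 1: P = 868 kPa, V = 5.97 L, T = 718 K.
Step 2 — Adiabatic: T₂/T₁ = (P₂/P₁)^((γ−1)/γ) ⇒ T₂ = 718×(0.415)^0.167 = 620 K; V₂ = 12.4 L.
ΔU = nCvΔT = 0.868×41.6×(620−718) = -3530 J.
Q = 0 for an adiabatic process, so W = −ΔU = 3530 J.
Net over both steps: W = 3530 J, Q = 11400 J, ΔU = 7870 J.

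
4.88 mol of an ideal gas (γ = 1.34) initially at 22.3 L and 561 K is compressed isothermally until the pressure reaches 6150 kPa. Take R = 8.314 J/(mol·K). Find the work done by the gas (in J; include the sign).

-40900 J

P₁ = nRT₁/V₁ = 4.88×8.314×561/22.3 = 1020 kPa.
Isothermal: T stays 561 K; PV = const ⇒ V₂ = 3.70 L, P₂ = 6150 kPa.
W = nRT ln(V₂/V₁) = 4.88×8.314×561×ln(0.166) = -40900 J.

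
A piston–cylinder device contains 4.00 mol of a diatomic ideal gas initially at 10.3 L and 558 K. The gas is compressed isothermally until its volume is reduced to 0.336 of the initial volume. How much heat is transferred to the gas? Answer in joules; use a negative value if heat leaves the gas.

P₁ = nRT₁/V₁ = 4.00×8.314×558/10.3 = 1800 kPa.
Isothermal: T stays 558 K; PV = const ⇒ V₂ = 3.46 L, P₂ = 5360 kPa.
ΔU = 0 (ideal gas, T constant).
W = nRT ln(V₂/V₁) = 4.00×8.314×558×ln(0.336) = -20200 J.
Q = ΔU + W = -20200 J.

-20200 J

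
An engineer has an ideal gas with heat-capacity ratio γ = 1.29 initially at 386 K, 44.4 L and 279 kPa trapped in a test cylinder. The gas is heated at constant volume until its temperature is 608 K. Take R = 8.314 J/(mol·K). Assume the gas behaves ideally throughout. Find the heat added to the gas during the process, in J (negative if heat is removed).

n = P₁V₁/(RT₁) = 279×44.4/(8.314×386) = 3.86 mol.
Isochoric: V stays 44.4 L; P/T = const ⇒ T₂ = 608 K, P₂ = 439 kPa.
W = 0 (no volume change).
ΔU = nCvΔT = 3.86×28.7×(608−386) = 24600 J.
Q = ΔU = 24600 J.

24600 J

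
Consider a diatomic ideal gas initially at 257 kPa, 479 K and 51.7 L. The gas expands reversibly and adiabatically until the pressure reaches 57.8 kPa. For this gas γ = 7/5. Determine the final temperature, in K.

313 K

Adiabatic: T₂/T₁ = (P₂/P₁)^((γ−1)/γ) ⇒ T₂ = 479×(0.225)^0.286 = 313 K; V₂ = 150 L.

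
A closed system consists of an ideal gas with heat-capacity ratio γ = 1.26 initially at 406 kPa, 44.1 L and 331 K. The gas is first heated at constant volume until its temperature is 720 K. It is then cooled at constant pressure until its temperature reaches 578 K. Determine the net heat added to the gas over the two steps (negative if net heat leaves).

n = P₁V₁/(RT₁) = 406×44.1/(8.314×331) = 6.51 mol.
Step 1 — Isochoric: V stays 44.1 L; P/T = const ⇒ T₂ = 720 K, P₂ = 883 kPa.
W = 0 (no volume change).
ΔU = nCvΔT = 6.51×32.0×(720−331) = 80900 J.
Q = ΔU = 80900 J.
State after step 1: P = 883 kPa, V = 44.1 L, T = 720 K.
Step 2 — Isobaric: P stays 883 kPa; V/T = const ⇒ T₂ = 578 K, V₂ = 35.4 L.
W = PΔV = 883×(35.4−44.1) kPa·L = -7680 J.
ΔU = nCvΔT = 6.51×32.0×(578−720) = -29500 J.
Q = ΔU + W = nCpΔT = -37200 J.
Net over both steps: W = -7680 J, Q = 43700 J, ΔU = 51400 J.

43700 J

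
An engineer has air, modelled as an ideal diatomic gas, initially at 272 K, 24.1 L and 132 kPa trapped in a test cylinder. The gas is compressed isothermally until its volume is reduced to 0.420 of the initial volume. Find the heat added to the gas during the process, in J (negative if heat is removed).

-2760 J

n = P₁V₁/(RT₁) = 132×24.1/(8.314×272) = 1.41 mol.
Isothermal: T stays 272 K; PV = const ⇒ V₂ = 10.1 L, P₂ = 314 kPa.
ΔU = 0 (ideal gas, T constant).
W = nRT ln(V₂/V₁) = 1.41×8.314×272×ln(0.420) = -2760 J.
Q = ΔU + W = -2760 J.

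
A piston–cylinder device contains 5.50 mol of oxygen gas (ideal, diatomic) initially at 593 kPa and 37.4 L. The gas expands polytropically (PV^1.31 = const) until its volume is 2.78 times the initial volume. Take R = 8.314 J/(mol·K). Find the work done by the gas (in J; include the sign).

T₁ = P₁V₁/(nR) = 593×37.4/(5.50×8.314) = 485 K.
Polytropic n=1.31: T₂ = T₁(V₁/V₂)^(n−1) = 485×(0.360)^0.31 = 353 K; P₂ = P₁(V₁/V₂)^n = 155 kPa.
W = (P₁V₁−P₂V₂)/(n−1) = (593×37.4−155×104)/0.31 = 19400 J.

19400 J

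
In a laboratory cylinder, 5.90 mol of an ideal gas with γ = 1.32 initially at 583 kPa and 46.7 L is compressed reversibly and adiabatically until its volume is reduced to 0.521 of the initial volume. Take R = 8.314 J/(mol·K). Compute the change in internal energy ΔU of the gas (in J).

T₁ = P₁V₁/(nR) = 583×46.7/(5.90×8.314) = 555 K.
Adiabatic: TV^(γ−1) = const ⇒ T₂ = 555×(1.92)^0.320 = 684 K; PV^γ = const ⇒ P₂ = 1380 kPa.
For an ideal gas ΔU = nCvΔT with Cv = R/(γ−1) = 26.0 J/(mol·K).
ΔU = 5.90×26.0×(684−555) = 19700 J.

19700 J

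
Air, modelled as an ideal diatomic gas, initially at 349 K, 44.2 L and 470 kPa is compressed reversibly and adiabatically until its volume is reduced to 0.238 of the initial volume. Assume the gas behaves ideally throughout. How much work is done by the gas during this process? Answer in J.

n = P₁V₁/(RT₁) = 470×44.2/(8.314×349) = 7.16 mol.
Adiabatic: TV^(γ−1) = const ⇒ T₂ = 349×(4.20)^0.400 = 620 K; PV^γ = const ⇒ P₂ = 3510 kPa.
ΔU = nCvΔT = 7.16×20.8×(620−349) = 40300 J.
Q = 0 for an adiabatic process, so W = −ΔU = -40300 J.

-40300 J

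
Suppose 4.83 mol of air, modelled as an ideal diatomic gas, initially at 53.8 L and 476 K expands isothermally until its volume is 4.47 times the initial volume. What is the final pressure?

79.5 kPa

P₁ = nRT₁/V₁ = 4.83×8.314×476/53.8 = 355 kPa.
Isothermal: T stays 476 K; PV = const ⇒ V₂ = 240 L, P₂ = 79.5 kPa.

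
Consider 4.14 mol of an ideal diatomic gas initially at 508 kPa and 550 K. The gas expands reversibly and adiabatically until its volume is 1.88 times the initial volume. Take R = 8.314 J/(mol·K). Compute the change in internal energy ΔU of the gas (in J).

V₁ = nRT₁/P₁ = 4.14×8.314×550/508 = 37.3 L.
Adiabatic: TV^(γ−1) = const ⇒ T₂ = 550×(0.532)^0.400 = 427 K; PV^γ = const ⇒ P₂ = 210 kPa.
For an ideal gas ΔU = nCvΔT with Cv = (5/2)R = 20.8 J/(mol·K).
ΔU = 4.14×20.8×(427−550) = -10600 J.

-10600 J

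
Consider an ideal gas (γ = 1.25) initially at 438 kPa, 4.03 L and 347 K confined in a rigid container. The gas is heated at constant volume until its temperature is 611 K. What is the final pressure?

Isochoric: V stays 4.03 L; P/T = const ⇒ T₂ = 611 K, P₂ = 771 kPa.

771 kPa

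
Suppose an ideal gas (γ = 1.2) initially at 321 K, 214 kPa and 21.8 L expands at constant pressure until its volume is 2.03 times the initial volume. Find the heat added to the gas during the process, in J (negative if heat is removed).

n = P₁V₁/(RT₁) = 214×21.8/(8.314×321) = 1.75 mol.
Isobaric: P stays 214 kPa; V/T = const ⇒ T₂ = 652 K, V₂ = 44.3 L.
W = PΔV = 214×(44.3−21.8) kPa·L = 4810 J.
ΔU = nCvΔT = 1.75×41.6×(652−321) = 24000 J.
Q = ΔU + W = nCpΔT = 28800 J.

28800 J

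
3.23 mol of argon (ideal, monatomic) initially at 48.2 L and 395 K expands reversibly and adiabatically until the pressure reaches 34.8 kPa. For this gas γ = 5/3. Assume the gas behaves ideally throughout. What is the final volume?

146 L

P₁ = nRT₁/V₁ = 3.23×8.314×395/48.2 = 220 kPa.
Adiabatic: T₂/T₁ = (P₂/P₁)^((γ−1)/γ) ⇒ T₂ = 395×(0.158)^0.400 = 189 K; V₂ = 146 L.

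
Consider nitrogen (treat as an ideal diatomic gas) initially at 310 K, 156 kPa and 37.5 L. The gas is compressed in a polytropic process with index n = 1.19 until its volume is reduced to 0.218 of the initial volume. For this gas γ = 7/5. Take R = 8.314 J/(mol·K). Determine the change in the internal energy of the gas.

n = P₁V₁/(RT₁) = 156×37.5/(8.314×310) = 2.27 mol.
Polytropic n=1.19: T₂ = T₁(V₁/V₂)^(n−1) = 310×(4.59)^0.19 = 414 K; P₂ = P₁(V₁/V₂)^n = 956 kPa.
For an ideal gas ΔU = nCvΔT with Cv = (5/2)R = 20.8 J/(mol·K).
ΔU = 2.27×20.8×(414−310) = 4910 J.

4910 J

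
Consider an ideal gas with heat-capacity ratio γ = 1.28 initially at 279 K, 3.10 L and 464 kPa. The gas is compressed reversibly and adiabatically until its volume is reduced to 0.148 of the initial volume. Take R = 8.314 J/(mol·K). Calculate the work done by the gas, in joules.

n = P₁V₁/(RT₁) = 464×3.10/(8.314×279) = 0.620 mol.
Adiabatic: TV^(γ−1) = const ⇒ T₂ = 279×(6.76)^0.280 = 476 K; PV^γ = const ⇒ P₂ = 5350 kPa.
ΔU = nCvΔT = 0.620×29.7×(476−279) = 3630 J.
Q = 0 for an adiabatic process, so W = −ΔU = -3630 J.

-3630 J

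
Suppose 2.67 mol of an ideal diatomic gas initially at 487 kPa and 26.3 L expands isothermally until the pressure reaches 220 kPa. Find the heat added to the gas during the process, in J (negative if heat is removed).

10200 J

T₁ = P₁V₁/(nR) = 487×26.3/(2.67×8.314) = 577 K.
Isothermal: T stays 577 K; PV = const ⇒ V₂ = 58.2 L, P₂ = 220 kPa.
ΔU = 0 (ideal gas, T constant).
W = nRT ln(V₂/V₁) = 2.67×8.314×577×ln(2.21) = 10200 J.
Q = ΔU + W = 10200 J.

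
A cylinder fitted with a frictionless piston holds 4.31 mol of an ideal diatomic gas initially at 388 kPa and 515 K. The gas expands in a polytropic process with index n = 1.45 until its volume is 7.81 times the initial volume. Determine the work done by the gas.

V₁ = nRT₁/P₁ = 4.31×8.314×515/388 = 47.6 L.
Polytropic n=1.45: T₂ = T₁(V₁/V₂)^(n−1) = 515×(0.128)^0.45 = 204 K; P₂ = P₁(V₁/V₂)^n = 19.7 kPa.
W = (P₁V₁−P₂V₂)/(n−1) = (388×47.6−19.7×371)/0.45 = 24700 J.

24700 J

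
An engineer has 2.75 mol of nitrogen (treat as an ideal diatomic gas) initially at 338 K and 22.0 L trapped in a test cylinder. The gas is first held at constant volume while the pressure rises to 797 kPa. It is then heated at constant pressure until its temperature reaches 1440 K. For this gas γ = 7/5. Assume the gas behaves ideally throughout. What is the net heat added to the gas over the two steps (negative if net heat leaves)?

P₁ = nRT₁/V₁ = 2.75×8.314×338/22.0 = 351 kPa.
Step 1 — Isochoric: V stays 22.0 L; P/T = const ⇒ T₂ = 767 K, P₂ = 797 kPa.
W = 0 (no volume change).
ΔU = nCvΔT = 2.75×20.8×(767−338) = 24500 J.
Q = ΔU = 24500 J.
State after step 1: P = 797 kPa, V = 22.0 L, T = 767 K.
Step 2 — Isobaric: P stays 797 kPa; V/T = const ⇒ T₂ = 1440 K, V₂ = 41.3 L.
W = PΔV = 797×(41.3−22.0) kPa·L = 15400 J.
ΔU = nCvΔT = 2.75×20.8×(1440−767) = 38500 J.
Q = ΔU + W = nCpΔT = 53900 J.
Net over both steps: W = 15400 J, Q = 78400 J, ΔU = 63000 J.

78400 J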